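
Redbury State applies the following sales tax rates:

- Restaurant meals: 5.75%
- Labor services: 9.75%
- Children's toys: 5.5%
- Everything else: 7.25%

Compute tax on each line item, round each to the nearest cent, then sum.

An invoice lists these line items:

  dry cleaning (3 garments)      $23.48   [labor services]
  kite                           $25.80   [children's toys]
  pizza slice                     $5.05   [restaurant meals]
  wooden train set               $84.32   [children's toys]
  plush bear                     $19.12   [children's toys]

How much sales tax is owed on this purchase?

Dry cleaning (3 garments) $23.48: labor services → 9.75% → $2.29
Kite $25.80: children's toys → 5.5% → $1.42
Pizza slice $5.05: restaurant meals → 5.75% → $0.29
Wooden train set $84.32: children's toys → 5.5% → $4.64
Plush bear $19.12: children's toys → 5.5% → $1.05
Total tax = $2.29 + $1.42 + $0.29 + $4.64 + $1.05 = $9.69

$9.69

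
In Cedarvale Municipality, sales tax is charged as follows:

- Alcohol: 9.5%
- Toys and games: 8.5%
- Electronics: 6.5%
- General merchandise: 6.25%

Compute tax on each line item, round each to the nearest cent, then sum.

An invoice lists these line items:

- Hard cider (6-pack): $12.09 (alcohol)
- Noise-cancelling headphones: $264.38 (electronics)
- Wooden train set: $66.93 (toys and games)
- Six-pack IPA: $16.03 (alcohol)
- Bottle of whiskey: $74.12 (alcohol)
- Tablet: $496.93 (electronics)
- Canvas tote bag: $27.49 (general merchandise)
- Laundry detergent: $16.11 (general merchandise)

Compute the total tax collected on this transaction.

$67.61

Hard cider (6-pack) $12.09: alcohol → 9.5% → $1.15
Noise-cancelling headphones $264.38: electronics → 6.5% → $17.18
Wooden train set $66.93: toys and games → 8.5% → $5.69
Six-pack IPA $16.03: alcohol → 9.5% → $1.52
Bottle of whiskey $74.12: alcohol → 9.5% → $7.04
Tablet $496.93: electronics → 6.5% → $32.30
Canvas tote bag $27.49: general merchandise → 6.25% → $1.72
Laundry detergent $16.11: general merchandise → 6.25% → $1.01
Total tax = $1.15 + $17.18 + $5.69 + $1.52 + $7.04 + $32.30 + $1.72 + $1.01 = $67.61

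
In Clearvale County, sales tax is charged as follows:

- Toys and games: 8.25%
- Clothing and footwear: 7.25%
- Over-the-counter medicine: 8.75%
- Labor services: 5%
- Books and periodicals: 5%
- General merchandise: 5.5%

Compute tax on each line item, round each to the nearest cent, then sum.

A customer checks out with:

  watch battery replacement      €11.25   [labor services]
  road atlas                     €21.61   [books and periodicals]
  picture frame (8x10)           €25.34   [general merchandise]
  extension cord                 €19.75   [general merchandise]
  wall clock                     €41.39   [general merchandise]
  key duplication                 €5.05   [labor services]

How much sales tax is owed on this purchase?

€6.65

Watch battery replacement €11.25: labor services → 5% → €0.56
Road atlas €21.61: books and periodicals → 5% → €1.08
Picture frame (8x10) €25.34: general merchandise → 5.5% → €1.39
Extension cord €19.75: general merchandise → 5.5% → €1.09
Wall clock €41.39: general merchandise → 5.5% → €2.28
Key duplication €5.05: labor services → 5% → €0.25
Total tax = €0.56 + €1.08 + €1.39 + €1.09 + €2.28 + €0.25 = €6.65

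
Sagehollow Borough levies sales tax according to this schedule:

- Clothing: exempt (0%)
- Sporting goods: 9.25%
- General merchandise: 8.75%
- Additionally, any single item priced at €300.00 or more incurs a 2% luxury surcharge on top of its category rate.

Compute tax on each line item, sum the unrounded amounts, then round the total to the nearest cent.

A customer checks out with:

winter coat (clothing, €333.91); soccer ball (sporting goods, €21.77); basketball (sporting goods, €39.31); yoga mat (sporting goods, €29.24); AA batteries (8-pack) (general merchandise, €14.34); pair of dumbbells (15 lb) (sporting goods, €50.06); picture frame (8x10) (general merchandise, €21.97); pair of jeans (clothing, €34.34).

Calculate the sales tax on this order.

Winter coat €333.91: clothing → 0% + 2% surcharge = 2% → €6.6782
Soccer ball €21.77: sporting goods → 9.25% → €2.013725
Basketball €39.31: sporting goods → 9.25% → €3.636175
Yoga mat €29.24: sporting goods → 9.25% → €2.7047
AA batteries (8-pack) €14.34: general merchandise → 8.75% → €1.25475
Pair of dumbbells (15 lb) €50.06: sporting goods → 9.25% → €4.63055
Picture frame (8x10) €21.97: general merchandise → 8.75% → €1.922375
Pair of jeans €34.34: clothing → 0% → €0.00
Unrounded tax sum = €22.840475 → €22.84

€22.84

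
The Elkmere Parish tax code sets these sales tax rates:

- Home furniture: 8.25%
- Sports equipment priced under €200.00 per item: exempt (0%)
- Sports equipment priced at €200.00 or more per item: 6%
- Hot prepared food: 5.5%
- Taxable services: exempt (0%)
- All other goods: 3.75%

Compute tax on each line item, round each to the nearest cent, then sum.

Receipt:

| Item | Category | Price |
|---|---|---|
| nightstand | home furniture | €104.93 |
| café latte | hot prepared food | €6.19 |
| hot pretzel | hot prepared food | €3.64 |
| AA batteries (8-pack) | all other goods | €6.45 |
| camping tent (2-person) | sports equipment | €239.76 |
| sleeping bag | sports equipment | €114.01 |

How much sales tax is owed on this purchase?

Nightstand €104.93: home furniture → 8.25% → €8.66
Café latte €6.19: hot prepared food → 5.5% → €0.34
Hot pretzel €3.64: hot prepared food → 5.5% → €0.20
AA batteries (8-pack) €6.45: all other goods → 3.75% → €0.24
Camping tent (2-person) €239.76: sports equipment, €200.00 or more → 6% → €14.39
Sleeping bag €114.01: sports equipment, under €200.00 → 0% → €0.00
Total tax = €8.66 + €0.34 + €0.20 + €0.24 + €14.39 = €23.83

€23.83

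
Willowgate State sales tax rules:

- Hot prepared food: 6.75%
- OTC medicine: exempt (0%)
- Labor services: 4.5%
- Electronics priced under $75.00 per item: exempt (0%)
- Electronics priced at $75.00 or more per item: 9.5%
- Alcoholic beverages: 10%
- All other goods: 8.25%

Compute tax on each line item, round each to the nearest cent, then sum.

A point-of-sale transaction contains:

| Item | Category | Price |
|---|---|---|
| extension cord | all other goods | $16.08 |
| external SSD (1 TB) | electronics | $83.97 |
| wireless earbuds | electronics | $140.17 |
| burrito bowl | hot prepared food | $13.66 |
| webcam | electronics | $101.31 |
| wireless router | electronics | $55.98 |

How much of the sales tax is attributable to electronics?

$30.92

External SSD (1 TB) $83.97: electronics, $75.00 or more → 9.5% → $7.98
Wireless earbuds $140.17: electronics, $75.00 or more → 9.5% → $13.32
Webcam $101.31: electronics, $75.00 or more → 9.5% → $9.62
Wireless router $55.98: electronics, under $75.00 → 0% → $0.00
Tax on electronics = $7.98 + $13.32 + $9.62 + $0.00 = $30.92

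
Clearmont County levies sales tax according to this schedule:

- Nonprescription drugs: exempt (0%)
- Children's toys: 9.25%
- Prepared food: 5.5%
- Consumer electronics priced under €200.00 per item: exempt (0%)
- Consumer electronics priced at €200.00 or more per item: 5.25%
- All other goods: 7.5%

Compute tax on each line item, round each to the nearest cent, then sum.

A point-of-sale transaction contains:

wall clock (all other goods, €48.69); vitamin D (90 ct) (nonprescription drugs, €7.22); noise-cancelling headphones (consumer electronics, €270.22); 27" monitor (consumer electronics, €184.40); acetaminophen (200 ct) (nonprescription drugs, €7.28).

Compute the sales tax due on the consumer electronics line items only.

€14.19

Noise-cancelling headphones €270.22: consumer electronics, €200.00 or more → 5.25% → €14.19
27" monitor €184.40: consumer electronics, under €200.00 → 0% → €0.00
Tax on consumer electronics = €14.19 + €0.00 = €14.19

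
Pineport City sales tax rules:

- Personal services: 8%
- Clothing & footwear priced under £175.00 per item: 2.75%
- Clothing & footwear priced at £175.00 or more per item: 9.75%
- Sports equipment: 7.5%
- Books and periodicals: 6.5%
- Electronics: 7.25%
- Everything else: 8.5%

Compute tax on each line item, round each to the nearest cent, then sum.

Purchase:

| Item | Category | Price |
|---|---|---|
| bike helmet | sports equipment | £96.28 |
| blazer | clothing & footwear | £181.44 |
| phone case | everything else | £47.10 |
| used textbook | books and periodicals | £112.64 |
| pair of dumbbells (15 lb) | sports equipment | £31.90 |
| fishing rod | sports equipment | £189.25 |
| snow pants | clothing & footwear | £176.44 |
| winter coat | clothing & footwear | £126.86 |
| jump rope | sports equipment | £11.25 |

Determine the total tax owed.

£74.34

Bike helmet £96.28: sports equipment → 7.5% → £7.22
Blazer £181.44: clothing & footwear, £175.00 or more → 9.75% → £17.69
Phone case £47.10: everything else → 8.5% → £4.00
Used textbook £112.64: books and periodicals → 6.5% → £7.32
Pair of dumbbells (15 lb) £31.90: sports equipment → 7.5% → £2.39
Fishing rod £189.25: sports equipment → 7.5% → £14.19
Snow pants £176.44: clothing & footwear, £175.00 or more → 9.75% → £17.20
Winter coat £126.86: clothing & footwear, under £175.00 → 2.75% → £3.49
Jump rope £11.25: sports equipment → 7.5% → £0.84
Total tax = £7.22 + £17.69 + £4.00 + £7.32 + £2.39 + £14.19 + £17.20 + £3.49 + £0.84 = £74.34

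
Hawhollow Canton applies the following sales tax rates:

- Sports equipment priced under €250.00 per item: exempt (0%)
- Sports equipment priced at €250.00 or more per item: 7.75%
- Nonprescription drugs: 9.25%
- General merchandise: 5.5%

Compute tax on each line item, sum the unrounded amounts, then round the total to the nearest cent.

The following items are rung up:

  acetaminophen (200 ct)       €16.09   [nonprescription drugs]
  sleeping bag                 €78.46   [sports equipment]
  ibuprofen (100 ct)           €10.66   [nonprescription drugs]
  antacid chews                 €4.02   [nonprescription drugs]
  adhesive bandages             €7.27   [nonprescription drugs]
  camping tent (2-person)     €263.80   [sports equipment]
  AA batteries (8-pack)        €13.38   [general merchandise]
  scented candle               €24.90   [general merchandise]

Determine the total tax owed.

€26.07

Acetaminophen (200 ct) €16.09: nonprescription drugs → 9.25% → €1.488325
Sleeping bag €78.46: sports equipment, under €250.00 → 0% → €0.00
Ibuprofen (100 ct) €10.66: nonprescription drugs → 9.25% → €0.98605
Antacid chews €4.02: nonprescription drugs → 9.25% → €0.37185
Adhesive bandages €7.27: nonprescription drugs → 9.25% → €0.672475
Camping tent (2-person) €263.80: sports equipment, €250.00 or more → 7.75% → €20.4445
AA batteries (8-pack) €13.38: general merchandise → 5.5% → €0.7359
Scented candle €24.90: general merchandise → 5.5% → €1.3695
Unrounded tax sum = €26.0686 → €26.07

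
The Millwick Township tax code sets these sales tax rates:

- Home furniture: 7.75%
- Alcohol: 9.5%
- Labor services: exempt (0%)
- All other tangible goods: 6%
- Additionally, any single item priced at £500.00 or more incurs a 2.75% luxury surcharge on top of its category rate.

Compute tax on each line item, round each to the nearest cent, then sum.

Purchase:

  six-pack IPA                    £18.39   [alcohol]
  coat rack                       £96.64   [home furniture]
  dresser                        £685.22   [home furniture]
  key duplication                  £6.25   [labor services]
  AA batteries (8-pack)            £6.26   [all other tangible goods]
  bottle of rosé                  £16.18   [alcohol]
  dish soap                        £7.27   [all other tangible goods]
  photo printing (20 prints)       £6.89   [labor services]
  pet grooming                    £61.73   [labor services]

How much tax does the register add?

Six-pack IPA £18.39: alcohol → 9.5% → £1.75
Coat rack £96.64: home furniture → 7.75% → £7.49
Dresser £685.22: home furniture → 7.75% + 2.75% surcharge = 10.5% → £71.95
Key duplication £6.25: labor services → 0% → £0.00
AA batteries (8-pack) £6.26: all other tangible goods → 6% → £0.38
Bottle of rosé £16.18: alcohol → 9.5% → £1.54
Dish soap £7.27: all other tangible goods → 6% → £0.44
Photo printing (20 prints) £6.89: labor services → 0% → £0.00
Pet grooming £61.73: labor services → 0% → £0.00
Total tax = £1.75 + £7.49 + £71.95 + £0.38 + £1.54 + £0.44 = £83.55

£83.55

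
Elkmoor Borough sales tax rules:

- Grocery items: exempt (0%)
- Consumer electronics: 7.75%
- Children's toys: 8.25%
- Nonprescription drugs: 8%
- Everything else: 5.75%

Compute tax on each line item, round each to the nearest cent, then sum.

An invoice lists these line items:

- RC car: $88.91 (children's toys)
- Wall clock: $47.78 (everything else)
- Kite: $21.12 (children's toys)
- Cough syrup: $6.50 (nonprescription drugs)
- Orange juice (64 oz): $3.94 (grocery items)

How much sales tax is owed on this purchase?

$12.35

RC car $88.91: children's toys → 8.25% → $7.34
Wall clock $47.78: everything else → 5.75% → $2.75
Kite $21.12: children's toys → 8.25% → $1.74
Cough syrup $6.50: nonprescription drugs → 8% → $0.52
Orange juice (64 oz) $3.94: grocery items → 0% → $0.00
Total tax = $7.34 + $2.75 + $1.74 + $0.52 = $12.35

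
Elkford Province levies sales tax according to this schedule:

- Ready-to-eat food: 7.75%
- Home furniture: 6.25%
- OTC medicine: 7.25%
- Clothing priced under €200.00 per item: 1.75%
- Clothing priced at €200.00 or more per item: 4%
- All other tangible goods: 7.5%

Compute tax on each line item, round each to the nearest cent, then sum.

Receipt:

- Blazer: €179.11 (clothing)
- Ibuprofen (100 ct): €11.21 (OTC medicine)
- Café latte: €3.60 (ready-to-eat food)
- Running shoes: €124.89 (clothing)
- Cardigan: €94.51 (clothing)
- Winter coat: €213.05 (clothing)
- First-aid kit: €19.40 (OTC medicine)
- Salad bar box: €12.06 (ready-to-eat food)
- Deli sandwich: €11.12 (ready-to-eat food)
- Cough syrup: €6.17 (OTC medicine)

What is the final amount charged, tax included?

Blazer €179.11: clothing, under €200.00 → 1.75% → €3.13
Ibuprofen (100 ct) €11.21: OTC medicine → 7.25% → €0.81
Café latte €3.60: ready-to-eat food → 7.75% → €0.28
Running shoes €124.89: clothing, under €200.00 → 1.75% → €2.19
Cardigan €94.51: clothing, under €200.00 → 1.75% → €1.65
Winter coat €213.05: clothing, €200.00 or more → 4% → €8.52
First-aid kit €19.40: OTC medicine → 7.25% → €1.41
Salad bar box €12.06: ready-to-eat food → 7.75% → €0.93
Deli sandwich €11.12: ready-to-eat food → 7.75% → €0.86
Cough syrup €6.17: OTC medicine → 7.25% → €0.45
Subtotal = €675.12; tax = €20.23; total due = €695.35

€695.35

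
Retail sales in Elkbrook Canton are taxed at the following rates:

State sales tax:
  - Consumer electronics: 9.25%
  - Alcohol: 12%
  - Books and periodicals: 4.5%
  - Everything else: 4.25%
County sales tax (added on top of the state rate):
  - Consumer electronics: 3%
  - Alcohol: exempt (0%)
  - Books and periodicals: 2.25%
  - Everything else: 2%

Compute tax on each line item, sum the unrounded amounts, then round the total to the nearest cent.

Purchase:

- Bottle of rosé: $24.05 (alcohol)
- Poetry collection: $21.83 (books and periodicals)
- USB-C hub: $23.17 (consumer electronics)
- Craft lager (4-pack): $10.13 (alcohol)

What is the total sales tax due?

Bottle of rosé $24.05: alcohol → 12% + 0% county = 12% → $2.886
Poetry collection $21.83: books and periodicals → 4.5% + 2.25% county = 6.75% → $1.473525
USB-C hub $23.17: consumer electronics → 9.25% + 3% county = 12.25% → $2.838325
Craft lager (4-pack) $10.13: alcohol → 12% + 0% county = 12% → $1.2156
Unrounded tax sum = $8.41345 → $8.41

$8.41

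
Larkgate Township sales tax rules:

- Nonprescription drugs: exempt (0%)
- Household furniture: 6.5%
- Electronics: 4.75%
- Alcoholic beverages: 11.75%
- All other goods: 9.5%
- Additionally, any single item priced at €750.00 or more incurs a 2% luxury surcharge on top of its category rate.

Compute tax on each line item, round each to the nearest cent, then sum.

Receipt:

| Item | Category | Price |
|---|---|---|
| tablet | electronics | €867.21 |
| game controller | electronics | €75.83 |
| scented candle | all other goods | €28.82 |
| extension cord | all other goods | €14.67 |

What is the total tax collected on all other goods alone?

Scented candle €28.82: all other goods → 9.5% → €2.74
Extension cord €14.67: all other goods → 9.5% → €1.39
Tax on all other goods = €2.74 + €1.39 = €4.13

€4.13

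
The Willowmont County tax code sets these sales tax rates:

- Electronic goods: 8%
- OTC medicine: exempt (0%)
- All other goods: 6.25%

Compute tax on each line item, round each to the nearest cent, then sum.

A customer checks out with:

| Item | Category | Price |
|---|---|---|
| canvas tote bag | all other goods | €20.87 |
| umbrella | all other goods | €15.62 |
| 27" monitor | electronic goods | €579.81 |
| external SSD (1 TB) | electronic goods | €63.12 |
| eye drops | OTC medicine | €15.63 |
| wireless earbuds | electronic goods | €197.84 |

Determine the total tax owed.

Canvas tote bag €20.87: all other goods → 6.25% → €1.30
Umbrella €15.62: all other goods → 6.25% → €0.98
27" monitor €579.81: electronic goods → 8% → €46.38
External SSD (1 TB) €63.12: electronic goods → 8% → €5.05
Eye drops €15.63: OTC medicine → 0% → €0.00
Wireless earbuds €197.84: electronic goods → 8% → €15.83
Total tax = €1.30 + €0.98 + €46.38 + €5.05 + €15.83 = €69.54

€69.54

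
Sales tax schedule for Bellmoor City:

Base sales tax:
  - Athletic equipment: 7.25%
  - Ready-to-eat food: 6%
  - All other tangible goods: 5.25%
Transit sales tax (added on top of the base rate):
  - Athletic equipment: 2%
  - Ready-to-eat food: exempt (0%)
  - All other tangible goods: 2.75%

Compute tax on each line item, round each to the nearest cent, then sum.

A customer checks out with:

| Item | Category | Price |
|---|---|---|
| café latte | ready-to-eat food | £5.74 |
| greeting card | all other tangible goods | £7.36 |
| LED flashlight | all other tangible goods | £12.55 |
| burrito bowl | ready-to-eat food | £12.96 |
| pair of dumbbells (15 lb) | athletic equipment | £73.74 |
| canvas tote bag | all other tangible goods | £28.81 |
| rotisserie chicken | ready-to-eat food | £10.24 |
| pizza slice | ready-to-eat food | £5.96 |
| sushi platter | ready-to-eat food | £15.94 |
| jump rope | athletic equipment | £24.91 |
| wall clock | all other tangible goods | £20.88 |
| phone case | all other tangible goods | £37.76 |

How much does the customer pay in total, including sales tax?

Café latte £5.74: ready-to-eat food → 6% + 0% transit = 6% → £0.34
Greeting card £7.36: all other tangible goods → 5.25% + 2.75% transit = 8% → £0.59
LED flashlight £12.55: all other tangible goods → 5.25% + 2.75% transit = 8% → £1.00
Burrito bowl £12.96: ready-to-eat food → 6% + 0% transit = 6% → £0.78
Pair of dumbbells (15 lb) £73.74: athletic equipment → 7.25% + 2% transit = 9.25% → £6.82
Canvas tote bag £28.81: all other tangible goods → 5.25% + 2.75% transit = 8% → £2.30
Rotisserie chicken £10.24: ready-to-eat food → 6% + 0% transit = 6% → £0.61
Pizza slice £5.96: ready-to-eat food → 6% + 0% transit = 6% → £0.36
Sushi platter £15.94: ready-to-eat food → 6% + 0% transit = 6% → £0.96
Jump rope £24.91: athletic equipment → 7.25% + 2% transit = 9.25% → £2.30
Wall clock £20.88: all other tangible goods → 5.25% + 2.75% transit = 8% → £1.67
Phone case £37.76: all other tangible goods → 5.25% + 2.75% transit = 8% → £3.02
Subtotal = £256.85; tax = £20.75; total due = £277.60

£277.60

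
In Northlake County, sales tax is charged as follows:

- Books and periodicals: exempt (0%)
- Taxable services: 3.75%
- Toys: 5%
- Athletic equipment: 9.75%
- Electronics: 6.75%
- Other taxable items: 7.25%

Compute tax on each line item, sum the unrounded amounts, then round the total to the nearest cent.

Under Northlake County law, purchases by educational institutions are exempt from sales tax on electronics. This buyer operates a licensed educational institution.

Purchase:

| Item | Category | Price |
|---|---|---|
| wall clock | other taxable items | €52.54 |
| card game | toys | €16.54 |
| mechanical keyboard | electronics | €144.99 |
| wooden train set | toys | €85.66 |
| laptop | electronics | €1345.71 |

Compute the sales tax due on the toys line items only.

€5.11

Card game €16.54: toys → 5% → €0.827
Wooden train set €85.66: toys → 5% → €4.283
Tax on toys: unrounded sum = €5.11 → €5.11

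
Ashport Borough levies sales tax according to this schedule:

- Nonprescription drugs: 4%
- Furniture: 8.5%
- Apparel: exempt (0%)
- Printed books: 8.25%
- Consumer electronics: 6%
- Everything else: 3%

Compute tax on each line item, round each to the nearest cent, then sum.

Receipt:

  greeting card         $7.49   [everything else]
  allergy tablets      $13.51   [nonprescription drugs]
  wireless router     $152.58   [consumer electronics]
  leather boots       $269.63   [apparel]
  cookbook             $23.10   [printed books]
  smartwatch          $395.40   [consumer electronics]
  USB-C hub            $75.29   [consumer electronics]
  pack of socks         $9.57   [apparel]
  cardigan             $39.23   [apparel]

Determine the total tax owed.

Greeting card $7.49: everything else → 3% → $0.22
Allergy tablets $13.51: nonprescription drugs → 4% → $0.54
Wireless router $152.58: consumer electronics → 6% → $9.15
Leather boots $269.63: apparel → 0% → $0.00
Cookbook $23.10: printed books → 8.25% → $1.91
Smartwatch $395.40: consumer electronics → 6% → $23.72
USB-C hub $75.29: consumer electronics → 6% → $4.52
Pack of socks $9.57: apparel → 0% → $0.00
Cardigan $39.23: apparel → 0% → $0.00
Total tax = $0.22 + $0.54 + $9.15 + $1.91 + $23.72 + $4.52 = $40.06

$40.06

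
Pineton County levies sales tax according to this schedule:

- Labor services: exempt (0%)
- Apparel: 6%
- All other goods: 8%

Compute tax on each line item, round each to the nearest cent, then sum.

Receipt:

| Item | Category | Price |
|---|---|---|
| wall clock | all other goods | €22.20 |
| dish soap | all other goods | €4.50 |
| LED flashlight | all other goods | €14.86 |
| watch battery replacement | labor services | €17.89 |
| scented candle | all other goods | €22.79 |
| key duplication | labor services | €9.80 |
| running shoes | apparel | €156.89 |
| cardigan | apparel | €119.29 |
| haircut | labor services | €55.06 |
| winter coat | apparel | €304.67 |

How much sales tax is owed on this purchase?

€40.00

Wall clock €22.20: all other goods → 8% → €1.78
Dish soap €4.50: all other goods → 8% → €0.36
LED flashlight €14.86: all other goods → 8% → €1.19
Watch battery replacement €17.89: labor services → 0% → €0.00
Scented candle €22.79: all other goods → 8% → €1.82
Key duplication €9.80: labor services → 0% → €0.00
Running shoes €156.89: apparel → 6% → €9.41
Cardigan €119.29: apparel → 6% → €7.16
Haircut €55.06: labor services → 0% → €0.00
Winter coat €304.67: apparel → 6% → €18.28
Total tax = €1.78 + €0.36 + €1.19 + €1.82 + €9.41 + €7.16 + €18.28 = €40.00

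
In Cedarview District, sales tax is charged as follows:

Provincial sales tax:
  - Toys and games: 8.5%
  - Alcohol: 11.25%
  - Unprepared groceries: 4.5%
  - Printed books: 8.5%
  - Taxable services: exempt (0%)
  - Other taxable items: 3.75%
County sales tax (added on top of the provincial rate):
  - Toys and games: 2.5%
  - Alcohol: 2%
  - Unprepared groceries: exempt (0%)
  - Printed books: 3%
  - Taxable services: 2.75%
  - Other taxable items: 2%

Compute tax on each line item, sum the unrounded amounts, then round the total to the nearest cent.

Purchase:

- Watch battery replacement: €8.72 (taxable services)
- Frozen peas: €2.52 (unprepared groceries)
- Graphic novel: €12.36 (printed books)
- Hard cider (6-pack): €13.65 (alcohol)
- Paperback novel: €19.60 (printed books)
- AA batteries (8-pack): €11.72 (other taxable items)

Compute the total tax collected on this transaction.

Watch battery replacement €8.72: taxable services → 0% + 2.75% county = 2.75% → €0.2398
Frozen peas €2.52: unprepared groceries → 4.5% + 0% county = 4.5% → €0.1134
Graphic novel €12.36: printed books → 8.5% + 3% county = 11.5% → €1.4214
Hard cider (6-pack) €13.65: alcohol → 11.25% + 2% county = 13.25% → €1.808625
Paperback novel €19.60: printed books → 8.5% + 3% county = 11.5% → €2.254
AA batteries (8-pack) €11.72: other taxable items → 3.75% + 2% county = 5.75% → €0.6739
Unrounded tax sum = €6.511125 → €6.51

€6.51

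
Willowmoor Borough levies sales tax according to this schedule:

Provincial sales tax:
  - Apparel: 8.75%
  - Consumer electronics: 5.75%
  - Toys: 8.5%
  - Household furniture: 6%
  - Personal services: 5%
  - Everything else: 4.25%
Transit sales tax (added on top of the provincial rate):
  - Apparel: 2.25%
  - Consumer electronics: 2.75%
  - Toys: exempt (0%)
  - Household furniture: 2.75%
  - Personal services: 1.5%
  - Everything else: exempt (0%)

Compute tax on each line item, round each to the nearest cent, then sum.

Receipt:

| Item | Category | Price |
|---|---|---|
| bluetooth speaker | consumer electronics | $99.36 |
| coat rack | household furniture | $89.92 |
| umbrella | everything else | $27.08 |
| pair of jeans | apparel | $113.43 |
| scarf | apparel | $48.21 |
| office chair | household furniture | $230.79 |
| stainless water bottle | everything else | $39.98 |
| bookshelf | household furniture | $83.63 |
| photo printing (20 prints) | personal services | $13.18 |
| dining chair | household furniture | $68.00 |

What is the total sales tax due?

$71.27

Bluetooth speaker $99.36: consumer electronics → 5.75% + 2.75% transit = 8.5% → $8.45
Coat rack $89.92: household furniture → 6% + 2.75% transit = 8.75% → $7.87
Umbrella $27.08: everything else → 4.25% + 0% transit = 4.25% → $1.15
Pair of jeans $113.43: apparel → 8.75% + 2.25% transit = 11% → $12.48
Scarf $48.21: apparel → 8.75% + 2.25% transit = 11% → $5.30
Office chair $230.79: household furniture → 6% + 2.75% transit = 8.75% → $20.19
Stainless water bottle $39.98: everything else → 4.25% + 0% transit = 4.25% → $1.70
Bookshelf $83.63: household furniture → 6% + 2.75% transit = 8.75% → $7.32
Photo printing (20 prints) $13.18: personal services → 5% + 1.5% transit = 6.5% → $0.86
Dining chair $68.00: household furniture → 6% + 2.75% transit = 8.75% → $5.95
Total tax = $8.45 + $7.87 + $1.15 + $12.48 + $5.30 + $20.19 + $1.70 + $7.32 + $0.86 + $5.95 = $71.27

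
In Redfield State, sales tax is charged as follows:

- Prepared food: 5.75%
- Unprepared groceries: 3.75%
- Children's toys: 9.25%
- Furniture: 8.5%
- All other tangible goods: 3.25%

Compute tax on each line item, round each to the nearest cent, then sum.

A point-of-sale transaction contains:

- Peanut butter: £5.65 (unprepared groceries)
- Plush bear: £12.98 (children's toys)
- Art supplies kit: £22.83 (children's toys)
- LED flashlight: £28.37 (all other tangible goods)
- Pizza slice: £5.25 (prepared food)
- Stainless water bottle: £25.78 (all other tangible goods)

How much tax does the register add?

£5.58

Peanut butter £5.65: unprepared groceries → 3.75% → £0.21
Plush bear £12.98: children's toys → 9.25% → £1.20
Art supplies kit £22.83: children's toys → 9.25% → £2.11
LED flashlight £28.37: all other tangible goods → 3.25% → £0.92
Pizza slice £5.25: prepared food → 5.75% → £0.30
Stainless water bottle £25.78: all other tangible goods → 3.25% → £0.84
Total tax = £0.21 + £1.20 + £2.11 + £0.92 + £0.30 + £0.84 = £5.58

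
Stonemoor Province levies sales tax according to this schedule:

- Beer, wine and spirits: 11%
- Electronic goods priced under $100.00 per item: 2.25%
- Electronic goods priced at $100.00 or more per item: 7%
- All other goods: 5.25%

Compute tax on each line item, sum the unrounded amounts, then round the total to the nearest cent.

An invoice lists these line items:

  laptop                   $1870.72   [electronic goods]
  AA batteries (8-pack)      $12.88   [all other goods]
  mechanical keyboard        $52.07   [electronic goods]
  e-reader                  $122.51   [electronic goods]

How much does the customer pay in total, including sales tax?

Laptop $1870.72: electronic goods, $100.00 or more → 7% → $130.9504
AA batteries (8-pack) $12.88: all other goods → 5.25% → $0.6762
Mechanical keyboard $52.07: electronic goods, under $100.00 → 2.25% → $1.171575
E-reader $122.51: electronic goods, $100.00 or more → 7% → $8.5757
Subtotal = $2058.18; unrounded tax = $141.373875 → $141.37; total due = $2199.55

$2199.55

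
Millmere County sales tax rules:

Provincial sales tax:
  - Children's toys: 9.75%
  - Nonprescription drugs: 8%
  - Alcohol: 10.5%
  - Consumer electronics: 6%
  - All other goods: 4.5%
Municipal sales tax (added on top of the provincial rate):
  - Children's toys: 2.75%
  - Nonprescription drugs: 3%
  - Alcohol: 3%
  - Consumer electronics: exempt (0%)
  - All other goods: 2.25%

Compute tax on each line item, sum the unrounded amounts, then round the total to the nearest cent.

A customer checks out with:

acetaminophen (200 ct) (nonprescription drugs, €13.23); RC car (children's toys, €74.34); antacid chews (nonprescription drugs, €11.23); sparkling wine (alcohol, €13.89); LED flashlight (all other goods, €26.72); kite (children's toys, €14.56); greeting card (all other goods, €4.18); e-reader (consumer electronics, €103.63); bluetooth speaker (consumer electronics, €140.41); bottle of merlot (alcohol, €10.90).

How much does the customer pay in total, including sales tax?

Acetaminophen (200 ct) €13.23: nonprescription drugs → 8% + 3% municipal = 11% → €1.4553
RC car €74.34: children's toys → 9.75% + 2.75% municipal = 12.5% → €9.2925
Antacid chews €11.23: nonprescription drugs → 8% + 3% municipal = 11% → €1.2353
Sparkling wine €13.89: alcohol → 10.5% + 3% municipal = 13.5% → €1.87515
LED flashlight €26.72: all other goods → 4.5% + 2.25% municipal = 6.75% → €1.8036
Kite €14.56: children's toys → 9.75% + 2.75% municipal = 12.5% → €1.82
Greeting card €4.18: all other goods → 4.5% + 2.25% municipal = 6.75% → €0.28215
E-reader €103.63: consumer electronics → 6% + 0% municipal = 6% → €6.2178
Bluetooth speaker €140.41: consumer electronics → 6% + 0% municipal = 6% → €8.4246
Bottle of merlot €10.90: alcohol → 10.5% + 3% municipal = 13.5% → €1.4715
Subtotal = €413.09; unrounded tax = €33.8779 → €33.88; total due = €446.97

€446.97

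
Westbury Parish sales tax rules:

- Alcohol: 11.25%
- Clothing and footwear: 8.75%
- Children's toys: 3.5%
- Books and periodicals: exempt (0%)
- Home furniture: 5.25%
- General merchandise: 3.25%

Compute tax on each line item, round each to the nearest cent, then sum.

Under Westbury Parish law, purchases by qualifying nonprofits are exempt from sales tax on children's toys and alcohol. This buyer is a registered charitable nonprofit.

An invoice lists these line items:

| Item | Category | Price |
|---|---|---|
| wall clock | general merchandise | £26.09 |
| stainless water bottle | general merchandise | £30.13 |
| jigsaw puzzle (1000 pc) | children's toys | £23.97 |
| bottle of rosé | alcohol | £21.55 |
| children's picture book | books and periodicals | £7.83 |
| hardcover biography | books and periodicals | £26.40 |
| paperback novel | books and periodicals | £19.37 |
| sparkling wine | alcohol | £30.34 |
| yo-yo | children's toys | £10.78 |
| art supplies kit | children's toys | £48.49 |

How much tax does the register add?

Wall clock £26.09: general merchandise → 3.25% → £0.85
Stainless water bottle £30.13: general merchandise → 3.25% → £0.98
Jigsaw puzzle (1000 pc) £23.97: children's toys, buyer-exempt → 0% → £0.00
Bottle of rosé £21.55: alcohol, buyer-exempt → 0% → £0.00
Children's picture book £7.83: books and periodicals → 0% → £0.00
Hardcover biography £26.40: books and periodicals → 0% → £0.00
Paperback novel £19.37: books and periodicals → 0% → £0.00
Sparkling wine £30.34: alcohol, buyer-exempt → 0% → £0.00
Yo-yo £10.78: children's toys, buyer-exempt → 0% → £0.00
Art supplies kit £48.49: children's toys, buyer-exempt → 0% → £0.00
Total tax = £0.85 + £0.98 = £1.83

£1.83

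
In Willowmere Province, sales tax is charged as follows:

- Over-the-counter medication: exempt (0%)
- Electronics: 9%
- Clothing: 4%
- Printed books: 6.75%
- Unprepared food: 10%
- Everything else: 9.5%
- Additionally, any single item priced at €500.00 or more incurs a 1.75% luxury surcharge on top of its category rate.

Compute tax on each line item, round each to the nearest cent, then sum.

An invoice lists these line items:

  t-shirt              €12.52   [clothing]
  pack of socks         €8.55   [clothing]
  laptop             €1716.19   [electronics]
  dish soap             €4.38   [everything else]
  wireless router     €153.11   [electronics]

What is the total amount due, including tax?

T-shirt €12.52: clothing → 4% → €0.50
Pack of socks €8.55: clothing → 4% → €0.34
Laptop €1716.19: electronics → 9% + 1.75% surcharge = 10.75% → €184.49
Dish soap €4.38: everything else → 9.5% → €0.42
Wireless router €153.11: electronics → 9% → €13.78
Subtotal = €1894.75; tax = €199.53; total due = €2094.28

€2094.28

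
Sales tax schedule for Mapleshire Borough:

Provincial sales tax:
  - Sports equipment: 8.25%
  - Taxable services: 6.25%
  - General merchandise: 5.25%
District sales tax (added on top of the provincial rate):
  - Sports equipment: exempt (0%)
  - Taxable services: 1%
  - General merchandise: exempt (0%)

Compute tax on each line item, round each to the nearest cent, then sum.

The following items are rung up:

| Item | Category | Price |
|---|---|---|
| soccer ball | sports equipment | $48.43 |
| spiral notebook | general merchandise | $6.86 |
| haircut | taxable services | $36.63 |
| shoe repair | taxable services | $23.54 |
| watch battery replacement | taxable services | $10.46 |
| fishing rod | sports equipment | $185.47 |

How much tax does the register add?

Soccer ball $48.43: sports equipment → 8.25% + 0% district = 8.25% → $4.00
Spiral notebook $6.86: general merchandise → 5.25% + 0% district = 5.25% → $0.36
Haircut $36.63: taxable services → 6.25% + 1% district = 7.25% → $2.66
Shoe repair $23.54: taxable services → 6.25% + 1% district = 7.25% → $1.71
Watch battery replacement $10.46: taxable services → 6.25% + 1% district = 7.25% → $0.76
Fishing rod $185.47: sports equipment → 8.25% + 0% district = 8.25% → $15.30
Total tax = $4.00 + $0.36 + $2.66 + $1.71 + $0.76 + $15.30 = $24.79

$24.79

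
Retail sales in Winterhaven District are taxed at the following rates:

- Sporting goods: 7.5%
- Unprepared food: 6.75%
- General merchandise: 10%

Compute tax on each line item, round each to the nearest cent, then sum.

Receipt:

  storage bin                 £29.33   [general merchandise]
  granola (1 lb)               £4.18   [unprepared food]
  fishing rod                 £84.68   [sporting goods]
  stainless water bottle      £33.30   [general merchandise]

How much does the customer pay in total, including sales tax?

Storage bin £29.33: general merchandise → 10% → £2.93
Granola (1 lb) £4.18: unprepared food → 6.75% → £0.28
Fishing rod £84.68: sporting goods → 7.5% → £6.35
Stainless water bottle £33.30: general merchandise → 10% → £3.33
Subtotal = £151.49; tax = £12.89; total due = £164.38

£164.38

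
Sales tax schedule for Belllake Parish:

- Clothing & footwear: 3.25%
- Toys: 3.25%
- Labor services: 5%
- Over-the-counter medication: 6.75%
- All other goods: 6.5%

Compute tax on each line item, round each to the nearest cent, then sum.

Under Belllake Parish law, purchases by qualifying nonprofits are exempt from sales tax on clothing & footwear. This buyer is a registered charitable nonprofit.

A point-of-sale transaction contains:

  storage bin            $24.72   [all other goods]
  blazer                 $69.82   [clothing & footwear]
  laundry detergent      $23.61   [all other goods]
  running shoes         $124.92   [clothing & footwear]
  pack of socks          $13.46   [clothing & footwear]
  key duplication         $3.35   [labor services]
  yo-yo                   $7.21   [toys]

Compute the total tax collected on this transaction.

Storage bin $24.72: all other goods → 6.5% → $1.61
Blazer $69.82: clothing & footwear, buyer-exempt → 0% → $0.00
Laundry detergent $23.61: all other goods → 6.5% → $1.53
Running shoes $124.92: clothing & footwear, buyer-exempt → 0% → $0.00
Pack of socks $13.46: clothing & footwear, buyer-exempt → 0% → $0.00
Key duplication $3.35: labor services → 5% → $0.17
Yo-yo $7.21: toys → 3.25% → $0.23
Total tax = $1.61 + $1.53 + $0.17 + $0.23 = $3.54

$3.54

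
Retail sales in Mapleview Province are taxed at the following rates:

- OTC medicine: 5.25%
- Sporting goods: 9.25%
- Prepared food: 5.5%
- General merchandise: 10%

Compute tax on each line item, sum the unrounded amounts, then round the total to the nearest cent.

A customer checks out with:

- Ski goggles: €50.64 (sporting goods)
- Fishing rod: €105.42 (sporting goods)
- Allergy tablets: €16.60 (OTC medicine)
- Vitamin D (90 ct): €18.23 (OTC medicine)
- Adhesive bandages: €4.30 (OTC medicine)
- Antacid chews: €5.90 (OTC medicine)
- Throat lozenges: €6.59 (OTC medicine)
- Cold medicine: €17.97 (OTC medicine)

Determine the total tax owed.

Ski goggles €50.64: sporting goods → 9.25% → €4.6842
Fishing rod €105.42: sporting goods → 9.25% → €9.75135
Allergy tablets €16.60: OTC medicine → 5.25% → €0.8715
Vitamin D (90 ct) €18.23: OTC medicine → 5.25% → €0.957075
Adhesive bandages €4.30: OTC medicine → 5.25% → €0.22575
Antacid chews €5.90: OTC medicine → 5.25% → €0.30975
Throat lozenges €6.59: OTC medicine → 5.25% → €0.345975
Cold medicine €17.97: OTC medicine → 5.25% → €0.943425
Unrounded tax sum = €18.089025 → €18.09

€18.09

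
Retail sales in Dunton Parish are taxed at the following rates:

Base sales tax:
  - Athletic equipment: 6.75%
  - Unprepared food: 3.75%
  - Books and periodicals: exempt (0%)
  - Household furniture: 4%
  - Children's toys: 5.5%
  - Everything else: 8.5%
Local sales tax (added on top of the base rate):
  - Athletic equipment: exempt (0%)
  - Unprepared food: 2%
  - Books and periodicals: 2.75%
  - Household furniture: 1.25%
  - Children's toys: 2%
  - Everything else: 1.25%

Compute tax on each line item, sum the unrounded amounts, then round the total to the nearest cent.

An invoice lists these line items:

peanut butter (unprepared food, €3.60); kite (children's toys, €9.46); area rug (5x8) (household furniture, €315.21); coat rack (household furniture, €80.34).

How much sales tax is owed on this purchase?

€21.68

Peanut butter €3.60: unprepared food → 3.75% + 2% local = 5.75% → €0.207
Kite €9.46: children's toys → 5.5% + 2% local = 7.5% → €0.7095
Area rug (5x8) €315.21: household furniture → 4% + 1.25% local = 5.25% → €16.548525
Coat rack €80.34: household furniture → 4% + 1.25% local = 5.25% → €4.21785
Unrounded tax sum = €21.682875 → €21.68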